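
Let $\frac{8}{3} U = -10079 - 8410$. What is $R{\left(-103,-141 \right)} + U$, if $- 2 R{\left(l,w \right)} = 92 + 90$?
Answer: $- \frac{56195}{8} \approx -7024.4$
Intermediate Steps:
$U = - \frac{55467}{8}$ ($U = \frac{3 \left(-10079 - 8410\right)}{8} = \frac{3}{8} \left(-18489\right) = - \frac{55467}{8} \approx -6933.4$)
$R{\left(l,w \right)} = -91$ ($R{\left(l,w \right)} = - \frac{92 + 90}{2} = \left(- \frac{1}{2}\right) 182 = -91$)
$R{\left(-103,-141 \right)} + U = -91 - \frac{55467}{8} = - \frac{56195}{8}$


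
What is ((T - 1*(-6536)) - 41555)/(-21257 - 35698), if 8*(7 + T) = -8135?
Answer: 288343/455640 ≈ 0.63283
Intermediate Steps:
T = -8191/8 (T = -7 + (⅛)*(-8135) = -7 - 8135/8 = -8191/8 ≈ -1023.9)
((T - 1*(-6536)) - 41555)/(-21257 - 35698) = ((-8191/8 - 1*(-6536)) - 41555)/(-21257 - 35698) = ((-8191/8 + 6536) - 41555)/(-56955) = (44097/8 - 41555)*(-1/56955) = -288343/8*(-1/56955) = 288343/455640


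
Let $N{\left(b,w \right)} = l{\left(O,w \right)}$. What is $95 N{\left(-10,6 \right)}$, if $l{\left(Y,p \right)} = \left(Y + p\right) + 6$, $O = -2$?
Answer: $950$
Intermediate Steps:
$l{\left(Y,p \right)} = 6 + Y + p$
$N{\left(b,w \right)} = 4 + w$ ($N{\left(b,w \right)} = 6 - 2 + w = 4 + w$)
$95 N{\left(-10,6 \right)} = 95 \left(4 + 6\right) = 95 \cdot 10 = 950$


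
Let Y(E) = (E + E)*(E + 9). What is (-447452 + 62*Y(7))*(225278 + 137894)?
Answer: -157458305008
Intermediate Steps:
Y(E) = 2*E*(9 + E) (Y(E) = (2*E)*(9 + E) = 2*E*(9 + E))
(-447452 + 62*Y(7))*(225278 + 137894) = (-447452 + 62*(2*7*(9 + 7)))*(225278 + 137894) = (-447452 + 62*(2*7*16))*363172 = (-447452 + 62*224)*363172 = (-447452 + 13888)*363172 = -433564*363172 = -157458305008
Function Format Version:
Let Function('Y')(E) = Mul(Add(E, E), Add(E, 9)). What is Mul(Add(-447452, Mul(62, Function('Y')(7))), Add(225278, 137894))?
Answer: -157458305008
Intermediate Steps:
Function('Y')(E) = Mul(2, E, Add(9, E)) (Function('Y')(E) = Mul(Mul(2, E), Add(9, E)) = Mul(2, E, Add(9, E)))
Mul(Add(-447452, Mul(62, Function('Y')(7))), Add(225278, 137894)) = Mul(Add(-447452, Mul(62, Mul(2, 7, Add(9, 7)))), Add(225278, 137894)) = Mul(Add(-447452, Mul(62, Mul(2, 7, 16))), 363172) = Mul(Add(-447452, Mul(62, 224)), 363172) = Mul(Add(-447452, 13888), 363172) = Mul(-433564, 363172) = -157458305008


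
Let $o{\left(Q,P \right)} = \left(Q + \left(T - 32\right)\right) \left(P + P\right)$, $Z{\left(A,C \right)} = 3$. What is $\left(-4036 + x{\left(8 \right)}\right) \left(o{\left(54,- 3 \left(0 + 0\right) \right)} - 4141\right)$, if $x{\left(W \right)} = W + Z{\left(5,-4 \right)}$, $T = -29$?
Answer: $16667525$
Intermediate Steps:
$x{\left(W \right)} = 3 + W$ ($x{\left(W \right)} = W + 3 = 3 + W$)
$o{\left(Q,P \right)} = 2 P \left(-61 + Q\right)$ ($o{\left(Q,P \right)} = \left(Q - 61\right) \left(P + P\right) = \left(Q - 61\right) 2 P = \left(-61 + Q\right) 2 P = 2 P \left(-61 + Q\right)$)
$\left(-4036 + x{\left(8 \right)}\right) \left(o{\left(54,- 3 \left(0 + 0\right) \right)} - 4141\right) = \left(-4036 + \left(3 + 8\right)\right) \left(2 \left(- 3 \left(0 + 0\right)\right) \left(-61 + 54\right) - 4141\right) = \left(-4036 + 11\right) \left(2 \left(\left(-3\right) 0\right) \left(-7\right) - 4141\right) = - 4025 \left(2 \cdot 0 \left(-7\right) - 4141\right) = - 4025 \left(0 - 4141\right) = \left(-4025\right) \left(-4141\right) = 16667525$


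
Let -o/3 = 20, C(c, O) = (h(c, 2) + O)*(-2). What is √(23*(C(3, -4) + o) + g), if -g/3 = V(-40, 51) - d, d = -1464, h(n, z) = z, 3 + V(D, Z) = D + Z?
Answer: 2*I*√1426 ≈ 75.525*I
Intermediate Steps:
V(D, Z) = -3 + D + Z (V(D, Z) = -3 + (D + Z) = -3 + D + Z)
C(c, O) = -4 - 2*O (C(c, O) = (2 + O)*(-2) = -4 - 2*O)
o = -60 (o = -3*20 = -60)
g = -4416 (g = -3*((-3 - 40 + 51) - 1*(-1464)) = -3*(8 + 1464) = -3*1472 = -4416)
√(23*(C(3, -4) + o) + g) = √(23*((-4 - 2*(-4)) - 60) - 4416) = √(23*((-4 + 8) - 60) - 4416) = √(23*(4 - 60) - 4416) = √(23*(-56) - 4416) = √(-1288 - 4416) = √(-5704) = 2*I*√1426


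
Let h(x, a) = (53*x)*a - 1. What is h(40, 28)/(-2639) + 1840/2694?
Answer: -77528693/3554733 ≈ -21.810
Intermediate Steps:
h(x, a) = -1 + 53*a*x (h(x, a) = 53*a*x - 1 = -1 + 53*a*x)
h(40, 28)/(-2639) + 1840/2694 = (-1 + 53*28*40)/(-2639) + 1840/2694 = (-1 + 59360)*(-1/2639) + 1840*(1/2694) = 59359*(-1/2639) + 920/1347 = -59359/2639 + 920/1347 = -77528693/3554733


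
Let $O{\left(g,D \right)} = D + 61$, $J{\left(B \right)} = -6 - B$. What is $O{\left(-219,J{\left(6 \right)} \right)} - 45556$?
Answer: $-45507$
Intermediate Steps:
$O{\left(g,D \right)} = 61 + D$
$O{\left(-219,J{\left(6 \right)} \right)} - 45556 = \left(61 - 12\right) - 45556 = 49 - 45556 = -45507$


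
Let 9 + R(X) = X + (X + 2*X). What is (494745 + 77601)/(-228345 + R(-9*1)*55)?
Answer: -95391/38470 ≈ -2.4796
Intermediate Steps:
R(X) = -9 + 4*X (R(X) = -9 + (X + (X + 2*X)) = -9 + (X + 3*X) = -9 + 4*X)
(494745 + 77601)/(-228345 + R(-9*1)*55) = (494745 + 77601)/(-228345 + (-9 + 4*(-9*1))*55) = 572346/(-228345 + (-9 + 4*(-9))*55) = 572346/(-228345 + (-9 - 36)*55) = 572346/(-228345 - 45*55) = 572346/(-228345 - 2475) = 572346/(-230820) = 572346*(-1/230820) = -95391/38470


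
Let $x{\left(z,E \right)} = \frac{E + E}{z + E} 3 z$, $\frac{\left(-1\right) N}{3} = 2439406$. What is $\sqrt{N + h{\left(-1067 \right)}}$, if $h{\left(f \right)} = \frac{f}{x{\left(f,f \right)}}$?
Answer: $\frac{37 i \sqrt{48111}}{3} \approx 2705.2 i$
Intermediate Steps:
$N = -7318218$ ($N = \left(-3\right) 2439406 = -7318218$)
$x{\left(z,E \right)} = \frac{6 E z}{E + z}$ ($x{\left(z,E \right)} = \frac{2 E}{E + z} 3 z = \frac{6 E}{E + z} z = \frac{6 E z}{E + z}$)
$h{\left(f \right)} = \frac{1}{3}$ ($h{\left(f \right)} = \frac{f}{6 f f \frac{1}{f + f}} = \frac{f}{6 f f \frac{1}{2 f}} = \frac{f}{3 f} = f \frac{1}{3 f} = \frac{1}{3}$)
$\sqrt{N + h{\left(-1067 \right)}} = \sqrt{-7318218 + \frac{1}{3}} = \sqrt{- \frac{21954653}{3}} = \frac{37 i \sqrt{48111}}{3}$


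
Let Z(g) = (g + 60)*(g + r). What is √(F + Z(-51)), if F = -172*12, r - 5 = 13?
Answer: I*√2361 ≈ 48.59*I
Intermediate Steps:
r = 18 (r = 5 + 13 = 18)
F = -2064
Z(g) = (18 + g)*(60 + g) (Z(g) = (g + 60)*(g + 18) = (60 + g)*(18 + g) = (18 + g)*(60 + g))
√(F + Z(-51)) = √(-2064 + (1080 + (-51)² + 78*(-51))) = √(-2064 + (1080 + 2601 - 3978)) = √(-2064 - 297) = √(-2361) = I*√2361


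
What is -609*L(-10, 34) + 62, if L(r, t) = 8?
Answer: -4810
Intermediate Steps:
-609*L(-10, 34) + 62 = -609*8 + 62 = -4872 + 62 = -4810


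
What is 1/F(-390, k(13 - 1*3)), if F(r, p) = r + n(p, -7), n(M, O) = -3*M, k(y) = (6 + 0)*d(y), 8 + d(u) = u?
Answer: -1/426 ≈ -0.0023474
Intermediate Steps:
d(u) = -8 + u
k(y) = -48 + 6*y (k(y) = (6 + 0)*(-8 + y) = 6*(-8 + y) = -48 + 6*y)
F(r, p) = r - 3*p
1/F(-390, k(13 - 1*3)) = 1/(-390 - 3*(-48 + 6*(13 - 1*3))) = 1/(-390 - 3*(-48 + 6*(13 - 3))) = 1/(-390 - 3*(-48 + 6*10)) = 1/(-390 - 3*(-48 + 60)) = 1/(-390 - 3*12) = 1/(-390 - 36) = 1/(-426) = -1/426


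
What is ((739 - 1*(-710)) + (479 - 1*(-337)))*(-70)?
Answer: -158550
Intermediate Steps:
((739 - 1*(-710)) + (479 - 1*(-337)))*(-70) = ((739 + 710) + (479 + 337))*(-70) = (1449 + 816)*(-70) = 2265*(-70) = -158550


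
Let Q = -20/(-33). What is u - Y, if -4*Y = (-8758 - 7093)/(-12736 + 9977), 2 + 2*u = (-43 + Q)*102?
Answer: -262416223/121396 ≈ -2161.7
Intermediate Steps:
Q = 20/33 (Q = -20*(-1/33) = 20/33 ≈ 0.60606)
u = -23794/11 (u = -1 + ((-43 + 20/33)*102)/2 = -1 + (-1399/33*102)/2 = -1 + (½)*(-47566/11) = -1 - 23783/11 = -23794/11 ≈ -2163.1)
Y = -15851/11036 (Y = -(-8758 - 7093)/(4*(-12736 + 9977)) = -(-15851)/(4*(-2759)) = -(-15851)*(-1)/(4*2759) = -¼*15851/2759 = -15851/11036 ≈ -1.4363)
u - Y = -23794/11 - 1*(-15851/11036) = -23794/11 + 15851/11036 = -262416223/121396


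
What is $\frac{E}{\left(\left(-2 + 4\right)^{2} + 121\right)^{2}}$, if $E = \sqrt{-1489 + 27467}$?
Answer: $\frac{\sqrt{25978}}{15625} \approx 0.010315$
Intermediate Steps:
$E = \sqrt{25978} \approx 161.18$
$\frac{E}{\left(\left(-2 + 4\right)^{2} + 121\right)^{2}} = \frac{\sqrt{25978}}{\left(\left(-2 + 4\right)^{2} + 121\right)^{2}} = \frac{\sqrt{25978}}{\left(2^{2} + 121\right)^{2}} = \frac{\sqrt{25978}}{\left(4 + 121\right)^{2}} = \frac{\sqrt{25978}}{125^{2}} = \frac{\sqrt{25978}}{15625}$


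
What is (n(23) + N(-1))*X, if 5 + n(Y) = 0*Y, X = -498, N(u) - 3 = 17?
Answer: -7470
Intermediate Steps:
N(u) = 20 (N(u) = 3 + 17 = 20)
n(Y) = -5 (n(Y) = -5 + 0*Y = -5 + 0 = -5)
(n(23) + N(-1))*X = (-5 + 20)*(-498) = 15*(-498) = -7470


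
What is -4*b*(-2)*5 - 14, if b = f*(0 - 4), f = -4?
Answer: 626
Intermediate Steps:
b = 16 (b = -4*(0 - 4) = -4*(-4) = 16)
-4*b*(-2)*5 - 14 = -4*16*(-2)*5 - 14 = -(-128)*5 - 14 = -4*(-160) - 14 = 640 - 14 = 626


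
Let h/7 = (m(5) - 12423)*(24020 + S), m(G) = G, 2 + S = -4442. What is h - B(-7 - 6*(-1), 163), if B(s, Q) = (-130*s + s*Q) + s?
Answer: -1701663342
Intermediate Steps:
S = -4444 (S = -2 - 4442 = -4444)
h = -1701663376 (h = 7*((5 - 12423)*(24020 - 4444)) = 7*(-12418*19576) = 7*(-243094768) = -1701663376)
B(s, Q) = -129*s + Q*s (B(s, Q) = (-130*s + Q*s) + s = -129*s + Q*s)
h - B(-7 - 6*(-1), 163) = -1701663376 - (-7 - 6*(-1))*(-129 + 163) = -1701663376 - (-7 + 6)*34 = -1701663376 - (-1)*34 = -1701663376 - 1*(-34) = -1701663376 + 34 = -1701663342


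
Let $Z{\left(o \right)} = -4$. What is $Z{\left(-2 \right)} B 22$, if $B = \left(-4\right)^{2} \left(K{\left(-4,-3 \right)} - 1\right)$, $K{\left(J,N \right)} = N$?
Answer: $5632$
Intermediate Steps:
$B = -64$ ($B = \left(-4\right)^{2} \left(-3 - 1\right) = 16 \left(-4\right) = -64$)
$Z{\left(-2 \right)} B 22 = \left(-4\right) \left(-64\right) 22 = 256 \cdot 22 = 5632$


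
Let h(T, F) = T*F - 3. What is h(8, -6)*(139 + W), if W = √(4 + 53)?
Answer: -7089 - 51*√57 ≈ -7474.0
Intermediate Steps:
h(T, F) = -3 + F*T (h(T, F) = F*T - 3 = -3 + F*T)
W = √57 ≈ 7.5498
h(8, -6)*(139 + W) = (-3 - 6*8)*(139 + √57) = (-3 - 48)*(139 + √57) = -51*(139 + √57) = -7089 - 51*√57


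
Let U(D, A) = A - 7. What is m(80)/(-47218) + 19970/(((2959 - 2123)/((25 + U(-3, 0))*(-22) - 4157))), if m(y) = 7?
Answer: -536652697404/4934281 ≈ -1.0876e+5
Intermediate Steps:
U(D, A) = -7 + A
m(80)/(-47218) + 19970/(((2959 - 2123)/((25 + U(-3, 0))*(-22) - 4157))) = 7/(-47218) + 19970/(((2959 - 2123)/((25 + (-7 + 0))*(-22) - 4157))) = 7*(-1/47218) + 19970/((836/((25 - 7)*(-22) - 4157))) = -7/47218 + 19970/((836/(18*(-22) - 4157))) = -7/47218 + 19970/((836/(-396 - 4157))) = -7/47218 + 19970/((836/(-4553))) = -7/47218 + 19970/((836*(-1/4553))) = -7/47218 + 19970/(-836/4553) = -7/47218 + 19970*(-4553/836) = -7/47218 - 45461705/418 = -536652697404/4934281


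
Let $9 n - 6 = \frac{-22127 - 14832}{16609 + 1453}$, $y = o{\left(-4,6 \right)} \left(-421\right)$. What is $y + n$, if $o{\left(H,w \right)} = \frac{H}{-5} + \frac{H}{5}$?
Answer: $\frac{71413}{162558} \approx 0.43931$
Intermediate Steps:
$o{\left(H,w \right)} = 0$ ($o{\left(H,w \right)} = H \left(- \frac{1}{5}\right) + H \frac{1}{5} = - \frac{H}{5} + \frac{H}{5} = 0$)
$y = 0$ ($y = 0 \left(-421\right) = 0$)
$n = \frac{71413}{162558}$ ($n = \frac{2}{3} + \frac{\left(-22127 - 14832\right) \frac{1}{16609 + 1453}}{9} = \frac{2}{3} + \frac{\left(-36959\right) \frac{1}{18062}}{9} = \frac{2}{3} + \frac{1}{9} \left(- \frac{36959}{18062}\right) = \frac{2}{3} - \frac{36959}{162558} = \frac{71413}{162558} \approx 0.43931$)
$y + n = 0 + \frac{71413}{162558} = \frac{71413}{162558}$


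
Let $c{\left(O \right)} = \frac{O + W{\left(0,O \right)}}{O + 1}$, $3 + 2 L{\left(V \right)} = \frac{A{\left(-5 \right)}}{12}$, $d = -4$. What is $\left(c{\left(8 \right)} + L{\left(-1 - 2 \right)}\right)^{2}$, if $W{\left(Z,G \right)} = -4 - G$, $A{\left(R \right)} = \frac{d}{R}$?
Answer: $\frac{7396}{2025} \approx 3.6523$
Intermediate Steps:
$A{\left(R \right)} = - \frac{4}{R}$
$L{\left(V \right)} = - \frac{22}{15}$ ($L{\left(V \right)} = - \frac{3}{2} + \frac{- \frac{4}{-5} \cdot \frac{1}{12}}{2} = - \frac{3}{2} + \frac{\left(-4\right) \left(- \frac{1}{5}\right) \frac{1}{12}}{2} = - \frac{3}{2} + \frac{\frac{4}{5} \cdot \frac{1}{12}}{2} = - \frac{3}{2} + \frac{1}{2} \cdot \frac{1}{15} = - \frac{3}{2} + \frac{1}{30} = - \frac{22}{15}$)
$c{\left(O \right)} = - \frac{4}{1 + O}$ ($c{\left(O \right)} = \frac{O - \left(4 + O\right)}{O + 1} = - \frac{4}{1 + O}$)
$\left(c{\left(8 \right)} + L{\left(-1 - 2 \right)}\right)^{2} = \left(- \frac{4}{1 + 8} - \frac{22}{15}\right)^{2} = \left(- \frac{4}{9} - \frac{22}{15}\right)^{2} = \left(- \frac{86}{45}\right)^{2} = \frac{7396}{2025}$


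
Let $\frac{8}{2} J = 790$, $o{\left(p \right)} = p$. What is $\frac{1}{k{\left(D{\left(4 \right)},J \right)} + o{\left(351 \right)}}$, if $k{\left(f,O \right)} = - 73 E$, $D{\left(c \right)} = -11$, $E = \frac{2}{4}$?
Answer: $\frac{2}{629} \approx 0.0031797$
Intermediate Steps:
$E = \frac{1}{2}$ ($E = 2 \cdot \frac{1}{4} = \frac{1}{2} \approx 0.5$)
$J = \frac{395}{2}$ ($J = \frac{1}{4} \cdot 790 = \frac{395}{2} \approx 197.5$)
$k{\left(f,O \right)} = - \frac{73}{2}$ ($k{\left(f,O \right)} = \left(-73\right) \frac{1}{2} = - \frac{73}{2}$)
$\frac{1}{k{\left(D{\left(4 \right)},J \right)} + o{\left(351 \right)}} = \frac{1}{- \frac{73}{2} + 351} = \frac{1}{\frac{629}{2}} = \frac{2}{629}$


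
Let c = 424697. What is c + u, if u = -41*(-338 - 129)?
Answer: 443844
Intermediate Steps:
u = 19147 (u = -41*(-467) = 19147)
c + u = 424697 + 19147 = 443844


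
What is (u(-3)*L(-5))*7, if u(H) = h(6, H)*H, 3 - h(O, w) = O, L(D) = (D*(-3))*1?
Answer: 945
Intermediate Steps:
L(D) = -3*D (L(D) = -3*D*1 = -3*D)
h(O, w) = 3 - O
u(H) = -3*H (u(H) = (3 - 1*6)*H = (3 - 6)*H = -3*H)
(u(-3)*L(-5))*7 = ((-3*(-3))*(-3*(-5)))*7 = (9*15)*7 = 135*7 = 945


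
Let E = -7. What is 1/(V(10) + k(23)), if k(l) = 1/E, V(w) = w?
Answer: 7/69 ≈ 0.10145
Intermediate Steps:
k(l) = -⅐ (k(l) = 1/(-7) = -⅐)
1/(V(10) + k(23)) = 1/(10 - ⅐) = 1/(69/7) = 7/69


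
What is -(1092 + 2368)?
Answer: -3460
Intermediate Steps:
-(1092 + 2368) = -1*3460 = -3460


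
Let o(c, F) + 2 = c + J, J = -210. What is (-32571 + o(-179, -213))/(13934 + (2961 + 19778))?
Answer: -32962/36673 ≈ -0.89881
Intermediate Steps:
o(c, F) = -212 + c (o(c, F) = -2 + (c - 210) = -2 + (-210 + c) = -212 + c)
(-32571 + o(-179, -213))/(13934 + (2961 + 19778)) = (-32571 + (-212 - 179))/(13934 + (2961 + 19778)) = (-32571 - 391)/(13934 + 22739) = -32962/36673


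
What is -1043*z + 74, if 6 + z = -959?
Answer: 1006569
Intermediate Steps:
z = -965 (z = -6 - 959 = -965)
-1043*z + 74 = -1043*(-965) + 74 = 1006495 + 74 = 1006569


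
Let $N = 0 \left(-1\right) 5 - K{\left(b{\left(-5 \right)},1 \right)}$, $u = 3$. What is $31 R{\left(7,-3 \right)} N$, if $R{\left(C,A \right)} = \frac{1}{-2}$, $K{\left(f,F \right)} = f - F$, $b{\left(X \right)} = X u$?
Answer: $-248$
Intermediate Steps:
$b{\left(X \right)} = 3 X$ ($b{\left(X \right)} = X 3 = 3 X$)
$R{\left(C,A \right)} = - \frac{1}{2}$
$N = 16$ ($N = 0 \left(-1\right) 5 - \left(3 \left(-5\right) - 1\right) = 0 \cdot 5 - \left(-15 - 1\right) = 0 - -16 = 0 + 16 = 16$)
$31 R{\left(7,-3 \right)} N = 31 \left(- \frac{1}{2}\right) 16 = \left(- \frac{31}{2}\right) 16 = -248$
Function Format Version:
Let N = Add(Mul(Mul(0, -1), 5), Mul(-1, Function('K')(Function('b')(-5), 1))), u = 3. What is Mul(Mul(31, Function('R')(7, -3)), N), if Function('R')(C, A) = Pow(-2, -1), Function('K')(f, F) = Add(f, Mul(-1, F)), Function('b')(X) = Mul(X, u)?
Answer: -248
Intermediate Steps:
Function('b')(X) = Mul(3, X) (Function('b')(X) = Mul(X, 3) = Mul(3, X))
Function('R')(C, A) = Rational(-1, 2)
N = 16 (N = Add(Mul(Mul(0, -1), 5), Mul(-1, Add(Mul(3, -5), Mul(-1, 1)))) = Add(Mul(0, 5), Mul(-1, Add(-15, -1))) = Add(0, Mul(-1, -16)) = Add(0, 16) = 16)
Mul(Mul(31, Function('R')(7, -3)), N) = Mul(Mul(31, Rational(-1, 2)), 16) = Mul(Rational(-31, 2), 16) = -248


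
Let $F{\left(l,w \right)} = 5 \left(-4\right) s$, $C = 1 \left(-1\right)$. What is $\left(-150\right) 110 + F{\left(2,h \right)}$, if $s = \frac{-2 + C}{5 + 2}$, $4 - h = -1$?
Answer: $- \frac{115440}{7} \approx -16491.0$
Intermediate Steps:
$C = -1$
$h = 5$ ($h = 4 - -1 = 4 + 1 = 5$)
$s = - \frac{3}{7}$ ($s = \frac{-2 - 1}{5 + 2} = - \frac{3}{7} \approx -0.42857$)
$F{\left(l,w \right)} = \frac{60}{7}$ ($F{\left(l,w \right)} = 5 \left(-4\right) \left(- \frac{3}{7}\right) = \left(-20\right) \left(- \frac{3}{7}\right) = \frac{60}{7}$)
$\left(-150\right) 110 + F{\left(2,h \right)} = \left(-150\right) 110 + \frac{60}{7} = -16500 + \frac{60}{7} = - \frac{115440}{7}$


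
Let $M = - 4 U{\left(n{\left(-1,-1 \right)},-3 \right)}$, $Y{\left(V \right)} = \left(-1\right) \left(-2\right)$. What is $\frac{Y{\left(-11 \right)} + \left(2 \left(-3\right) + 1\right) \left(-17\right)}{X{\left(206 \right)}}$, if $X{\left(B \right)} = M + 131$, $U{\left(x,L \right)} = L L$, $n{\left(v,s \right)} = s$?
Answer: $\frac{87}{95} \approx 0.91579$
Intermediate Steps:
$Y{\left(V \right)} = 2$
$U{\left(x,L \right)} = L^{2}$
$M = -36$ ($M = - 4 \left(-3\right)^{2} = \left(-4\right) 9 = -36$)
$X{\left(B \right)} = 95$ ($X{\left(B \right)} = -36 + 131 = 95$)
$\frac{Y{\left(-11 \right)} + \left(2 \left(-3\right) + 1\right) \left(-17\right)}{X{\left(206 \right)}} = \frac{2 + \left(2 \left(-3\right) + 1\right) \left(-17\right)}{95} = \left(2 + \left(-6 + 1\right) \left(-17\right)\right) \frac{1}{95} = \left(2 - -85\right) \frac{1}{95} = \left(2 + 85\right) \frac{1}{95} = 87 \cdot \frac{1}{95} = \frac{87}{95}$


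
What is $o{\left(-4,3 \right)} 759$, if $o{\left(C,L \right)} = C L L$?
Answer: $-27324$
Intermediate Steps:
$o{\left(C,L \right)} = C L^{2}$
$o{\left(-4,3 \right)} 759 = - 4 \cdot 3^{2} \cdot 759 = \left(-4\right) 9 \cdot 759 = \left(-36\right) 759 = -27324$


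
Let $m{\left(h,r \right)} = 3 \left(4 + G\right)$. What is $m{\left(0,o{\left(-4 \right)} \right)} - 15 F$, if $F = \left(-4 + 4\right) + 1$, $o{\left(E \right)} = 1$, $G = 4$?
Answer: $9$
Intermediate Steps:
$m{\left(h,r \right)} = 24$ ($m{\left(h,r \right)} = 3 \left(4 + 4\right) = 3 \cdot 8 = 24$)
$F = 1$ ($F = 0 + 1 = 1$)
$m{\left(0,o{\left(-4 \right)} \right)} - 15 F = 24 - 15 = 9$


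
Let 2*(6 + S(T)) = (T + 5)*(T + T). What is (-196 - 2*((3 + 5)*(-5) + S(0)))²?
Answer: 10816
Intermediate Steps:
S(T) = -6 + T*(5 + T) (S(T) = -6 + ((T + 5)*(T + T))/2 = -6 + ((5 + T)*(2*T))/2 = -6 + (2*T*(5 + T))/2 = -6 + T*(5 + T))
(-196 - 2*((3 + 5)*(-5) + S(0)))² = (-196 - 2*((3 + 5)*(-5) + (-6 + 0² + 5*0)))² = (-196 - 2*(8*(-5) + (-6 + 0 + 0)))² = (-196 - 2*(-40 - 6))² = (-196 - 2*(-46))² = (-196 + 92)² = (-104)² = 10816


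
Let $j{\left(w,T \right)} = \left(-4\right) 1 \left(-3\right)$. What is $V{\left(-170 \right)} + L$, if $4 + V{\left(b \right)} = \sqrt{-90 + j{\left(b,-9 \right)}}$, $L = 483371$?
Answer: $483367 + i \sqrt{78} \approx 4.8337 \cdot 10^{5} + 8.8318 i$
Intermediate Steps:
$j{\left(w,T \right)} = 12$ ($j{\left(w,T \right)} = \left(-4\right) \left(-3\right) = 12$)
$V{\left(b \right)} = -4 + i \sqrt{78}$ ($V{\left(b \right)} = -4 + \sqrt{-90 + 12} = -4 + \sqrt{-78} = -4 + i \sqrt{78}$)
$V{\left(-170 \right)} + L = \left(-4 + i \sqrt{78}\right) + 483371 = 483367 + i \sqrt{78}$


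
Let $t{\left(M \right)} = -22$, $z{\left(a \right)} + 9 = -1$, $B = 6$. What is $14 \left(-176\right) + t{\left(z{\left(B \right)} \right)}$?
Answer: $-2486$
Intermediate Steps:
$z{\left(a \right)} = -10$ ($z{\left(a \right)} = -9 - 1 = -10$)
$14 \left(-176\right) + t{\left(z{\left(B \right)} \right)} = 14 \left(-176\right) - 22 = -2464 - 22 = -2486$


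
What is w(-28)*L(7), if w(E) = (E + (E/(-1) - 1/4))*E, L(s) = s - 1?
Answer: 42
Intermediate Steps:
L(s) = -1 + s
w(E) = -E/4 (w(E) = (E + (E*(-1) - 1*1/4))*E = (E + (-E - 1/4))*E = (E + (-1/4 - E))*E = -E/4)
w(-28)*L(7) = (-1/4*(-28))*(-1 + 7) = 7*6 = 42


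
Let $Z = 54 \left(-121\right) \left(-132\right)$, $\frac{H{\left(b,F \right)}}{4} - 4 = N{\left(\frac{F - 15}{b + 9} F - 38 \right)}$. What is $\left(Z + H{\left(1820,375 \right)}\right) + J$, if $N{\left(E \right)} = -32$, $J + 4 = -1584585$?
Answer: $-722213$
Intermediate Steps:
$J = -1584589$ ($J = -4 - 1584585 = -1584589$)
$H{\left(b,F \right)} = -112$ ($H{\left(b,F \right)} = 16 + 4 \left(-32\right) = 16 - 128 = -112$)
$Z = 862488$ ($Z = \left(-6534\right) \left(-132\right) = 862488$)
$\left(Z + H{\left(1820,375 \right)}\right) + J = \left(862488 - 112\right) - 1584589 = 862376 - 1584589 = -722213$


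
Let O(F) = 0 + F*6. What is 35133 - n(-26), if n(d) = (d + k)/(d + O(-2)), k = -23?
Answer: 1335005/38 ≈ 35132.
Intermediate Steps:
O(F) = 6*F (O(F) = 0 + 6*F = 6*F)
n(d) = (-23 + d)/(-12 + d) (n(d) = (d - 23)/(d + 6*(-2)) = (-23 + d)/(d - 12) = (-23 + d)/(-12 + d))
35133 - n(-26) = 35133 - (-23 - 26)/(-12 - 26) = 35133 - (-49)/(-38) = 35133 - (-1)*(-49)/38 = 35133 - 1*49/38 = 35133 - 49/38 = 1335005/38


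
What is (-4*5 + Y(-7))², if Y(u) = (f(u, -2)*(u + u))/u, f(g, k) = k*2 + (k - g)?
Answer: 324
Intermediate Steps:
f(g, k) = -g + 3*k (f(g, k) = 2*k + (k - g) = -g + 3*k)
Y(u) = -12 - 2*u (Y(u) = ((-u + 3*(-2))*(u + u))/u = ((-u - 6)*(2*u))/u = ((-6 - u)*(2*u))/u = (2*u*(-6 - u))/u = -12 - 2*u)
(-4*5 + Y(-7))² = (-4*5 + (-12 - 2*(-7)))² = (-20 + (-12 + 14))² = (-20 + 2)² = (-18)² = 324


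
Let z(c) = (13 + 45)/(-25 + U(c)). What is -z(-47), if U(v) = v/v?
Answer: 29/12 ≈ 2.4167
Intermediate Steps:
U(v) = 1
z(c) = -29/12 (z(c) = (13 + 45)/(-25 + 1) = 58/(-24) = 58*(-1/24) = -29/12)
-z(-47) = -1*(-29/12) = 29/12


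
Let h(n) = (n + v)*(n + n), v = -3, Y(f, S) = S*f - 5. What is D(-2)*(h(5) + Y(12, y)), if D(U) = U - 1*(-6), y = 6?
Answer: 348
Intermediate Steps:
Y(f, S) = -5 + S*f
D(U) = 6 + U (D(U) = U + 6 = 6 + U)
h(n) = 2*n*(-3 + n) (h(n) = (n - 3)*(n + n) = (-3 + n)*(2*n) = 2*n*(-3 + n))
D(-2)*(h(5) + Y(12, y)) = (6 - 2)*(2*5*(-3 + 5) + (-5 + 6*12)) = 4*(2*5*2 + (-5 + 72)) = 4*(20 + 67) = 4*87 = 348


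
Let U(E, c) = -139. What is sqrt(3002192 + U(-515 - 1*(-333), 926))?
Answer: sqrt(3002053) ≈ 1732.6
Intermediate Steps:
sqrt(3002192 + U(-515 - 1*(-333), 926)) = sqrt(3002192 - 139) = sqrt(3002053)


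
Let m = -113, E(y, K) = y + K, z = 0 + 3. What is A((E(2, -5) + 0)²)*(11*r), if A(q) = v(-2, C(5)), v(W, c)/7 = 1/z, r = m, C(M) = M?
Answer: -8701/3 ≈ -2900.3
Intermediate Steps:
z = 3
E(y, K) = K + y
r = -113
v(W, c) = 7/3
A(q) = 7/3
A((E(2, -5) + 0)²)*(11*r) = 7*(11*(-113))/3 = (7/3)*(-1243) = -8701/3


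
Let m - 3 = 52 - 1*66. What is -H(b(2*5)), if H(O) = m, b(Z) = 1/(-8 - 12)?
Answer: 11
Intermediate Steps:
m = -11 (m = 3 + (52 - 1*66) = 3 + (52 - 66) = 3 - 14 = -11)
b(Z) = -1/20 (b(Z) = 1/(-20) = -1/20)
H(O) = -11
-H(b(2*5)) = -1*(-11) = 11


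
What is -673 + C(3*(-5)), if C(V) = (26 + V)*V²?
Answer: 1802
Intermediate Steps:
C(V) = V²*(26 + V)
-673 + C(3*(-5)) = -673 + (3*(-5))²*(26 + 3*(-5)) = -673 + (-15)²*(26 - 15) = -673 + 225*11 = -673 + 2475 = 1802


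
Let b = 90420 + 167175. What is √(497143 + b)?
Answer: √754738 ≈ 868.76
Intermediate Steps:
b = 257595
√(497143 + b) = √(497143 + 257595) = √754738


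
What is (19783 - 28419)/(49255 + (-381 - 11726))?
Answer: -2159/9287 ≈ -0.23248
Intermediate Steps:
(19783 - 28419)/(49255 + (-381 - 11726)) = -8636/(49255 - 12107) = -8636/37148 = -8636*1/37148 = -2159/9287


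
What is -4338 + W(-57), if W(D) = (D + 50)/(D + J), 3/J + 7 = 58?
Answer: -4199065/968 ≈ -4337.9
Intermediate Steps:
J = 1/17 (J = 3/(-7 + 58) = 3/51 = 3*(1/51) = 1/17 ≈ 0.058824)
W(D) = (50 + D)/(1/17 + D) (W(D) = (D + 50)/(D + 1/17) = (50 + D)/(1/17 + D))
-4338 + W(-57) = -4338 + 17*(50 - 57)/(1 + 17*(-57)) = -4338 + 17*(-7)/(1 - 969) = -4338 + 17*(-7)/(-968) = -4338 + 17*(-1/968)*(-7) = -4338 + 119/968 = -4199065/968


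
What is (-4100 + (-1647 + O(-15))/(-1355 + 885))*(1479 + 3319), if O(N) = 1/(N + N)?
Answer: -138567653011/7050 ≈ -1.9655e+7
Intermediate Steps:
O(N) = 1/(2*N)
(-4100 + (-1647 + O(-15))/(-1355 + 885))*(1479 + 3319) = (-4100 + (-1647 + (1/2)/(-15))/(-1355 + 885))*(1479 + 3319) = (-4100 + (-1647 + (1/2)*(-1/15))/(-470))*4798 = (-4100 + (-1647 - 1/30)*(-1/470))*4798 = (-4100 - 49411/30*(-1/470))*4798 = (-4100 + 49411/14100)*4798 = -57760589/14100*4798 = -138567653011/7050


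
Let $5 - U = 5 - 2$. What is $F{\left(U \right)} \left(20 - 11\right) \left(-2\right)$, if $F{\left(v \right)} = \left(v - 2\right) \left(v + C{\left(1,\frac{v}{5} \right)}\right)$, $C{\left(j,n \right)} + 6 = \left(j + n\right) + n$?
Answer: $0$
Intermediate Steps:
$C{\left(j,n \right)} = -6 + j + 2 n$ ($C{\left(j,n \right)} = -6 + \left(\left(j + n\right) + n\right) = -6 + \left(j + 2 n\right) = -6 + j + 2 n$)
$U = 2$ ($U = 5 - \left(5 - 2\right) = 5 - 3 = 2$)
$F{\left(v \right)} = \left(-5 + \frac{7 v}{5}\right) \left(-2 + v\right)$ ($F{\left(v \right)} = \left(v - 2\right) \left(v + \left(-6 + 1 + 2 \frac{v}{5}\right)\right) = \left(-2 + v\right) \left(v + \left(-6 + 1 + 2 v \frac{1}{5}\right)\right) = \left(-2 + v\right) \left(v + \left(-6 + 1 + 2 \frac{v}{5}\right)\right) = \left(-2 + v\right) \left(v + \left(-6 + 1 + \frac{2 v}{5}\right)\right) = \left(-2 + v\right) \left(v + \left(-5 + \frac{2 v}{5}\right)\right) = \left(-2 + v\right) \left(-5 + \frac{7 v}{5}\right) = \left(-5 + \frac{7 v}{5}\right) \left(-2 + v\right)$)
$F{\left(U \right)} \left(20 - 11\right) \left(-2\right) = \left(10 - \frac{78}{5} + \frac{7 \cdot 2^{2}}{5}\right) \left(20 - 11\right) \left(-2\right) = \left(10 - \frac{78}{5} + \frac{7}{5} \cdot 4\right) \left(20 - 11\right) \left(-2\right) = \left(10 - \frac{78}{5} + \frac{28}{5}\right) 9 \left(-2\right) = 0 \cdot 9 \left(-2\right) = 0 \left(-2\right) = 0$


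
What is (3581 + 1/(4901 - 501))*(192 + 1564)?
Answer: 6917060039/1100 ≈ 6.2882e+6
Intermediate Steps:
(3581 + 1/(4901 - 501))*(192 + 1564) = (3581 + 1/4400)*1756 = (15756401/4400)*1756 = 6917060039/1100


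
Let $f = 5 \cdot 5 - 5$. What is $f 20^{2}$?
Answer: $8000$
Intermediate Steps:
$f = 20$ ($f = 25 - 5 = 20$)
$f 20^{2} = 20 \cdot 20^{2} = 20 \cdot 400 = 8000$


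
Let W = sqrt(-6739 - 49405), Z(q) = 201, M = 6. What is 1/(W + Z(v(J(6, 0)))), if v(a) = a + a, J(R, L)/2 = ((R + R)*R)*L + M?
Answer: 201/96545 - 44*I*sqrt(29)/96545 ≈ 0.0020819 - 0.0024543*I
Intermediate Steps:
J(R, L) = 12 + 4*L*R**2 (J(R, L) = 2*(((R + R)*R)*L + 6) = 2*(((2*R)*R)*L + 6) = 2*((2*R**2)*L + 6) = 2*(2*L*R**2 + 6) = 2*(6 + 2*L*R**2) = 12 + 4*L*R**2)
v(a) = 2*a
W = 44*I*sqrt(29) (W = sqrt(-56144) = 44*I*sqrt(29) ≈ 236.95*I)
1/(W + Z(v(J(6, 0)))) = 1/(44*I*sqrt(29) + 201) = 1/(201 + 44*I*sqrt(29))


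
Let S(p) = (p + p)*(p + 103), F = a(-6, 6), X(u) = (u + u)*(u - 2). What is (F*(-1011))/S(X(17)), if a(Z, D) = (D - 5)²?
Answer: -337/208420 ≈ -0.0016169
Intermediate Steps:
X(u) = 2*u*(-2 + u) (X(u) = (2*u)*(-2 + u) = 2*u*(-2 + u))
a(Z, D) = (-5 + D)²
F = 1 (F = (-5 + 6)² = 1² = 1)
S(p) = 2*p*(103 + p) (S(p) = (2*p)*(103 + p) = 2*p*(103 + p))
(F*(-1011))/S(X(17)) = (1*(-1011))/((2*(2*17*(-2 + 17))*(103 + 2*17*(-2 + 17)))) = -1011*1/(1020*(103 + 2*17*15)) = -1011*1/(1020*(103 + 510)) = -1011/(2*510*613) = -1011/625260 = -1011*1/625260 = -337/208420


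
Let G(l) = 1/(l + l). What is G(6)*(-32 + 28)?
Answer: -1/3 ≈ -0.33333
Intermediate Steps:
G(l) = 1/(2*l)
G(6)*(-32 + 28) = ((1/2)/6)*(-32 + 28) = ((1/2)*(1/6))*(-4) = (1/12)*(-4) = -1/3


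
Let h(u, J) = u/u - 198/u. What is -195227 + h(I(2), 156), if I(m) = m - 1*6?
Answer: -390353/2 ≈ -1.9518e+5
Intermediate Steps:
I(m) = -6 + m (I(m) = m - 6 = -6 + m)
h(u, J) = 1 - 198/u
-195227 + h(I(2), 156) = -195227 + (-198 + (-6 + 2))/(-6 + 2) = -195227 + (-198 - 4)/(-4) = -195227 - 1/4*(-202) = -195227 + 101/2 = -390353/2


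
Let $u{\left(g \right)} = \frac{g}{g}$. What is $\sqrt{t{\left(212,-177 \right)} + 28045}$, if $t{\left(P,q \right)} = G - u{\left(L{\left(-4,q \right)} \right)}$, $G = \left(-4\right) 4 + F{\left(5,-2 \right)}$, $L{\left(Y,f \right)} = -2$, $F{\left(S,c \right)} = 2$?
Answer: $\sqrt{28030} \approx 167.42$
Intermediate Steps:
$u{\left(g \right)} = 1$
$G = -14$ ($G = \left(-4\right) 4 + 2 = -16 + 2 = -14$)
$t{\left(P,q \right)} = -15$ ($t{\left(P,q \right)} = -14 - 1 = -15$)
$\sqrt{t{\left(212,-177 \right)} + 28045} = \sqrt{-15 + 28045} = \sqrt{28030}$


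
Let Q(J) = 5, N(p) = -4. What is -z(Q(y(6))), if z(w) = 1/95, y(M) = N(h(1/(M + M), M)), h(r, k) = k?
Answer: -1/95 ≈ -0.010526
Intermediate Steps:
y(M) = -4
z(w) = 1/95
-z(Q(y(6))) = -1*1/95 = -1/95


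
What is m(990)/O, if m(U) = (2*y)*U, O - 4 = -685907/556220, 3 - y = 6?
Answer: -122368400/56999 ≈ -2146.9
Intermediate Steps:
y = -3 (y = 3 - 1*6 = 3 - 6 = -3)
O = 1538973/556220 (O = 4 - 685907/556220 = 1538973/556220 ≈ 2.7668)
m(U) = -6*U (m(U) = (2*(-3))*U = -6*U)
m(990)/O = (-6*990)/(1538973/556220) = -5940*556220/1538973 = -122368400/56999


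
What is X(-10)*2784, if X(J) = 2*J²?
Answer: 556800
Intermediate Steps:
X(-10)*2784 = (2*(-10)²)*2784 = (2*100)*2784 = 200*2784 = 556800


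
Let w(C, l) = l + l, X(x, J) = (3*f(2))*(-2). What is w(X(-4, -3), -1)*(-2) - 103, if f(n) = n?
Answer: -99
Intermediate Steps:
X(x, J) = -12 (X(x, J) = (3*2)*(-2) = 6*(-2) = -12)
w(C, l) = 2*l
w(X(-4, -3), -1)*(-2) - 103 = (2*(-1))*(-2) - 103 = -2*(-2) - 103 = 4 - 103 = -99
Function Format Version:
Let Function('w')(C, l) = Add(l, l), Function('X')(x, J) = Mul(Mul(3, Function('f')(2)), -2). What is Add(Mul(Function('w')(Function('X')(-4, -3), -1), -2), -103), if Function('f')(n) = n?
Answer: -99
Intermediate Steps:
Function('X')(x, J) = -12 (Function('X')(x, J) = Mul(Mul(3, 2), -2) = Mul(6, -2) = -12)
Function('w')(C, l) = Mul(2, l)
Add(Mul(Function('w')(Function('X')(-4, -3), -1), -2), -103) = Add(Mul(Mul(2, -1), -2), -103) = Add(Mul(-2, -2), -103) = Add(4, -103) = -99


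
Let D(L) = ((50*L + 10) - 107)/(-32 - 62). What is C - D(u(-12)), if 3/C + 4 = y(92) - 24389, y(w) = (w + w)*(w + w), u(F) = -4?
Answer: -2810229/889522 ≈ -3.1593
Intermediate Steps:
y(w) = 4*w² (y(w) = (2*w)*(2*w) = 4*w²)
D(L) = 97/94 - 25*L/47 (D(L) = ((10 + 50*L) - 107)/(-94) = (-97 + 50*L)*(-1/94) = 97/94 - 25*L/47)
C = 3/9463 (C = 3/(-4 + (4*92² - 24389)) = 3/(-4 + (4*8464 - 24389)) = 3/(-4 + (33856 - 24389)) = 3/(-4 + 9467) = 3/9463 ≈ 0.00031702)
C - D(u(-12)) = 3/9463 - (97/94 - 25/47*(-4)) = 3/9463 - (97/94 + 100/47) = 3/9463 - 1*297/94 = 3/9463 - 297/94 = -2810229/889522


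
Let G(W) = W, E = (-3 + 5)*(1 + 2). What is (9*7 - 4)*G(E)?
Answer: 354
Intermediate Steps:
E = 6 (E = 2*3 = 6)
(9*7 - 4)*G(E) = (9*7 - 4)*6 = (63 - 4)*6 = 59*6 = 354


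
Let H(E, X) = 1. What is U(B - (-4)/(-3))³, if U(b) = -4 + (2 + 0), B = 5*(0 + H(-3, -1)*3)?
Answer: -8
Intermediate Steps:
B = 15 (B = 5*(0 + 1*3) = 5*(0 + 3) = 5*3 = 15)
U(b) = -2 (U(b) = -4 + 2 = -2)
U(B - (-4)/(-3))³ = (-2)³ = -8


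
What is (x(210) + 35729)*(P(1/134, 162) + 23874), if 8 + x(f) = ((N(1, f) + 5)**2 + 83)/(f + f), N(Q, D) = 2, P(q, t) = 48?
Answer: 29908384812/35 ≈ 8.5452e+8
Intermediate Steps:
x(f) = -8 + 66/f (x(f) = -8 + ((2 + 5)**2 + 83)/(f + f) = -8 + (7**2 + 83)/((2*f)) = -8 + (49 + 83)*(1/(2*f)) = -8 + 132*(1/(2*f)) = -8 + 66/f)
(x(210) + 35729)*(P(1/134, 162) + 23874) = ((-8 + 66/210) + 35729)*(48 + 23874) = ((-8 + 66*(1/210)) + 35729)*23922 = ((-8 + 11/35) + 35729)*23922 = (-269/35 + 35729)*23922 = (1250246/35)*23922 = 29908384812/35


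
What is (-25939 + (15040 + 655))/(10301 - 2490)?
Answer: -10244/7811 ≈ -1.3115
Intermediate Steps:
(-25939 + (15040 + 655))/(10301 - 2490) = (-25939 + 15695)/7811 = -10244*1/7811 = -10244/7811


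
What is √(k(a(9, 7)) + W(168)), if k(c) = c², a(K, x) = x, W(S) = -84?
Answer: I*√35 ≈ 5.9161*I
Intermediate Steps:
√(k(a(9, 7)) + W(168)) = √(7² - 84) = √(49 - 84) = √(-35) = I*√35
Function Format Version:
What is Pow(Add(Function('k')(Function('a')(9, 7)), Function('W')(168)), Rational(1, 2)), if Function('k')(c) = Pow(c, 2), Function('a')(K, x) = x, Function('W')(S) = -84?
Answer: Mul(I, Pow(35, Rational(1, 2))) ≈ Mul(5.9161, I)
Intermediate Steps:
Pow(Add(Function('k')(Function('a')(9, 7)), Function('W')(168)), Rational(1, 2)) = Pow(Add(Pow(7, 2), -84), Rational(1, 2)) = Pow(Add(49, -84), Rational(1, 2)) = Pow(-35, Rational(1, 2)) = Mul(I, Pow(35, Rational(1, 2)))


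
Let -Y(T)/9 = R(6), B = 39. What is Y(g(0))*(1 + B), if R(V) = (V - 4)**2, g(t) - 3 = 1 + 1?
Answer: -1440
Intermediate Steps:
g(t) = 5 (g(t) = 3 + (1 + 1) = 3 + 2 = 5)
R(V) = (-4 + V)**2
Y(T) = -36 (Y(T) = -9*(-4 + 6)**2 = -9*2**2 = -9*4 = -36)
Y(g(0))*(1 + B) = -36*(1 + 39) = -36*40 = -1440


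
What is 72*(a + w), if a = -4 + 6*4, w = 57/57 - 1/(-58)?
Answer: 43884/29 ≈ 1513.2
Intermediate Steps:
w = 59/58 (w = 57*(1/57) - 1*(-1/58) = 1 + 1/58 = 59/58 ≈ 1.0172)
a = 20 (a = -4 + 24 = 20)
72*(a + w) = 72*(20 + 59/58) = 72*(1219/58) = 43884/29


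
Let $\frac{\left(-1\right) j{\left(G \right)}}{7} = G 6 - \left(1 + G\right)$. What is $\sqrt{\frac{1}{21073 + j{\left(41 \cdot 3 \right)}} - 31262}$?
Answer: $\frac{i \sqrt{351885852879}}{3355} \approx 176.81 i$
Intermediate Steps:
$j{\left(G \right)} = 7 - 35 G$ ($j{\left(G \right)} = - 7 \left(G 6 - \left(1 + G\right)\right) = - 7 \left(6 G - \left(1 + G\right)\right) = - 7 \left(-1 + 5 G\right) = 7 - 35 G$)
$\sqrt{\frac{1}{21073 + j{\left(41 \cdot 3 \right)}} - 31262} = \sqrt{\frac{1}{21073 + \left(7 - 35 \cdot 41 \cdot 3\right)} - 31262} = \sqrt{\frac{1}{21073 + \left(7 - 4305\right)} - 31262} = \sqrt{\frac{1}{21073 - 4298} - 31262} = \sqrt{\frac{1}{16775} - 31262} = \sqrt{- \frac{524420049}{16775}} = \frac{i \sqrt{351885852879}}{3355}$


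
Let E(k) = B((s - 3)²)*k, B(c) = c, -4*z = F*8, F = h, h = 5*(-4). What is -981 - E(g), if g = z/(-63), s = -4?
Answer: -8549/9 ≈ -949.89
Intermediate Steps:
h = -20
F = -20
z = 40 (z = -(-5)*8 = -¼*(-160) = 40)
g = -40/63 (g = 40/(-63) = 40*(-1/63) = -40/63 ≈ -0.63492)
E(k) = 49*k (E(k) = (-4 - 3)²*k = (-7)²*k = 49*k)
-981 - E(g) = -981 - 49*(-40)/63 = -981 - 1*(-280/9) = -981 + 280/9 = -8549/9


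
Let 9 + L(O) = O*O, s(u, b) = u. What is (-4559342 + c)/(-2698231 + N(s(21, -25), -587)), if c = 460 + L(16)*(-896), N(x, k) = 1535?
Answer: 2390097/1348348 ≈ 1.7726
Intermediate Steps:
L(O) = -9 + O² (L(O) = -9 + O*O = -9 + O²)
c = -220852 (c = 460 + (-9 + 16²)*(-896) = 460 + (-9 + 256)*(-896) = 460 + 247*(-896) = 460 - 221312 = -220852)
(-4559342 + c)/(-2698231 + N(s(21, -25), -587)) = (-4559342 - 220852)/(-2698231 + 1535) = -4780194/(-2696696) = -4780194*(-1/2696696) = 2390097/1348348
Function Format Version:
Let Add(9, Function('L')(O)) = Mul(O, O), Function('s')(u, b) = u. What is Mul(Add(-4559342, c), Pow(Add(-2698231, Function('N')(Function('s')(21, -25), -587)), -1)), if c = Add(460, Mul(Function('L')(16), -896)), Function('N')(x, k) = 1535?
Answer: Rational(2390097, 1348348) ≈ 1.7726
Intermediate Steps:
Function('L')(O) = Add(-9, Pow(O, 2)) (Function('L')(O) = Add(-9, Mul(O, O)) = Add(-9, Pow(O, 2)))
c = -220852 (c = Add(460, Mul(Add(-9, Pow(16, 2)), -896)) = Add(460, Mul(Add(-9, 256), -896)) = Add(460, Mul(247, -896)) = Add(460, -221312) = -220852)
Mul(Add(-4559342, c), Pow(Add(-2698231, Function('N')(Function('s')(21, -25), -587)), -1)) = Mul(Add(-4559342, -220852), Pow(Add(-2698231, 1535), -1)) = Mul(-4780194, Pow(-2696696, -1)) = Mul(-4780194, Rational(-1, 2696696)) = Rational(2390097, 1348348)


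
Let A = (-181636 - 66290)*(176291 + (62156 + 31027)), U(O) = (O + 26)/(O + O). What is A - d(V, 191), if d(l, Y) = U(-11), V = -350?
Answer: -1469811440313/22 ≈ -6.6810e+10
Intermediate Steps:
U(O) = (26 + O)/(2*O) (U(O) = (26 + O)/((2*O)) = (26 + O)*(1/(2*O)) = (26 + O)/(2*O))
d(l, Y) = -15/22 (d(l, Y) = (½)*(26 - 11)/(-11) = (½)*(-1/11)*15 = -15/22)
A = -66809610924 (A = -247926*(176291 + 93183) = -247926*269474 = -66809610924)
A - d(V, 191) = -66809610924 - 1*(-15/22) = -66809610924 + 15/22 = -1469811440313/22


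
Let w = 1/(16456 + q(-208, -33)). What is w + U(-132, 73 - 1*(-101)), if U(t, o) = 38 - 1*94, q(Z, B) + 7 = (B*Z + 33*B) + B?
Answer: -1242695/22191 ≈ -56.000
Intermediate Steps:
q(Z, B) = -7 + 34*B + B*Z (q(Z, B) = -7 + ((B*Z + 33*B) + B) = -7 + ((33*B + B*Z) + B) = -7 + (34*B + B*Z) = -7 + 34*B + B*Z)
U(t, o) = -56 (U(t, o) = 38 - 94 = -56)
w = 1/22191 (w = 1/(16456 + (-7 + 34*(-33) - 33*(-208))) = 1/(16456 + (-7 - 1122 + 6864)) = 1/(16456 + 5735) = 1/22191 ≈ 4.5063e-5)
w + U(-132, 73 - 1*(-101)) = 1/22191 - 56 = -1242695/22191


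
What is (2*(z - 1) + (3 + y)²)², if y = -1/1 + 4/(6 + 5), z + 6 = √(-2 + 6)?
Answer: 285156/14641 ≈ 19.477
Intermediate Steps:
z = -4 (z = -6 + √(-2 + 6) = -6 + √4 = -6 + 2 = -4)
y = -7/11 (y = -1*1 + 4/11 = -1 + 4*(1/11) = -1 + 4/11 = -7/11 ≈ -0.63636)
(2*(z - 1) + (3 + y)²)² = (2*(-4 - 1) + (3 - 7/11)²)² = (2*(-5) + (26/11)²)² = (-10 + 676/121)² = (-534/121)² = 285156/14641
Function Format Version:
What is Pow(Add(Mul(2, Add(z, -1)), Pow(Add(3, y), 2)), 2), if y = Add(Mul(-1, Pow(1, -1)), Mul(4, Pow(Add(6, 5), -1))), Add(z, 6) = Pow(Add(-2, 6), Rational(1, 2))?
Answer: Rational(285156, 14641) ≈ 19.477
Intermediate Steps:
z = -4 (z = Add(-6, Pow(Add(-2, 6), Rational(1, 2))) = Add(-6, Pow(4, Rational(1, 2))) = Add(-6, 2) = -4)
y = Rational(-7, 11) (y = Add(Mul(-1, 1), Mul(4, Pow(11, -1))) = Add(-1, Mul(4, Rational(1, 11))) = Add(-1, Rational(4, 11)) = Rational(-7, 11) ≈ -0.63636)
Pow(Add(Mul(2, Add(z, -1)), Pow(Add(3, y), 2)), 2) = Pow(Add(Mul(2, Add(-4, -1)), Pow(Add(3, Rational(-7, 11)), 2)), 2) = Pow(Add(Mul(2, -5), Pow(Rational(26, 11), 2)), 2) = Pow(Add(-10, Rational(676, 121)), 2) = Pow(Rational(-534, 121), 2) = Rational(285156, 14641)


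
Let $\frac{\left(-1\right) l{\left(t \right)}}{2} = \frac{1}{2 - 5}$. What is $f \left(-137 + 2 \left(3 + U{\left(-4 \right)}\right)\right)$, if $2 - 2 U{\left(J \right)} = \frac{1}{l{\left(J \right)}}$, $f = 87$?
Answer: $- \frac{22707}{2} \approx -11354.0$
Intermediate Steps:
$l{\left(t \right)} = \frac{2}{3}$ ($l{\left(t \right)} = - \frac{2}{2 - 5} = - \frac{2}{-3} = \left(-2\right) \left(- \frac{1}{3}\right) = \frac{2}{3}$)
$U{\left(J \right)} = \frac{1}{4}$ ($U{\left(J \right)} = 1 - \frac{1}{2 \cdot \frac{2}{3}} = 1 - \frac{3}{4} = \frac{1}{4}$)
$f \left(-137 + 2 \left(3 + U{\left(-4 \right)}\right)\right) = 87 \left(-137 + 2 \left(3 + \frac{1}{4}\right)\right) = 87 \left(-137 + 2 \cdot \frac{13}{4}\right) = 87 \left(-137 + \frac{13}{2}\right) = 87 \left(- \frac{261}{2}\right) = - \frac{22707}{2}$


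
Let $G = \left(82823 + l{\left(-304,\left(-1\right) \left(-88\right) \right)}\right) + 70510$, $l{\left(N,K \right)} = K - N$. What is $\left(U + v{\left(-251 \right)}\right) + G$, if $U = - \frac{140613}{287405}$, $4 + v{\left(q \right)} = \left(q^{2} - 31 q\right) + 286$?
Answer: $\frac{64605341932}{287405} \approx 2.2479 \cdot 10^{5}$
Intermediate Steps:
$v{\left(q \right)} = 282 + q^{2} - 31 q$ ($v{\left(q \right)} = -4 + \left(\left(q^{2} - 31 q\right) + 286\right) = -4 + \left(286 + q^{2} - 31 q\right) = 282 + q^{2} - 31 q$)
$U = - \frac{140613}{287405}$ ($U = \left(-140613\right) \frac{1}{287405} = - \frac{140613}{287405} \approx -0.48925$)
$G = 153725$ ($G = \left(82823 - -392\right) + 70510 = \left(82823 + \left(88 + 304\right)\right) + 70510 = \left(82823 + 392\right) + 70510 = 83215 + 70510 = 153725$)
$\left(U + v{\left(-251 \right)}\right) + G = \left(- \frac{140613}{287405} + \left(282 + \left(-251\right)^{2} - -7781\right)\right) + 153725 = \left(- \frac{140613}{287405} + \left(282 + 63001 + 7781\right)\right) + 153725 = \left(- \frac{140613}{287405} + 71064\right) + 153725 = \frac{20424008307}{287405} + 153725 = \frac{64605341932}{287405}$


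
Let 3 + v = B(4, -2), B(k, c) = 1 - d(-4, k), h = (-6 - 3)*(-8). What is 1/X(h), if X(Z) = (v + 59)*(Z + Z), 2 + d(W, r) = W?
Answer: 1/9072 ≈ 0.00011023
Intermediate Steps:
d(W, r) = -2 + W
h = 72 (h = -9*(-8) = 72)
B(k, c) = 7 (B(k, c) = 1 - (-2 - 4) = 1 - 1*(-6) = 1 + 6 = 7)
v = 4 (v = -3 + 7 = 4)
X(Z) = 126*Z (X(Z) = (4 + 59)*(Z + Z) = 63*(2*Z) = 126*Z)
1/X(h) = 1/(126*72) = 1/9072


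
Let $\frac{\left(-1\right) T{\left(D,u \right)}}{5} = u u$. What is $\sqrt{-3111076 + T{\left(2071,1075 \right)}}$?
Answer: $3 i \sqrt{987689} \approx 2981.5 i$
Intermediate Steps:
$T{\left(D,u \right)} = - 5 u^{2}$ ($T{\left(D,u \right)} = - 5 u u = - 5 u^{2}$)
$\sqrt{-3111076 + T{\left(2071,1075 \right)}} = \sqrt{-3111076 - 5 \cdot 1075^{2}} = \sqrt{-3111076 - 5778125} = \sqrt{-8889201} = 3 i \sqrt{987689}$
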